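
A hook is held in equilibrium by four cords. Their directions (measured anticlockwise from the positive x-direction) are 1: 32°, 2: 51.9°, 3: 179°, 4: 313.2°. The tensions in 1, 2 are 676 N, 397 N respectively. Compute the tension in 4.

T_4 ≈ 955 N

Resolve: ΣF_x = 676 cos 32° + 397 cos 51.9° + T_3 cos 179° + T_4 cos 313.2° = 0.
        ΣF_y = 676 sin 32° + 397 sin 51.9° + T_3 sin 179° + T_4 sin 313.2° = 0.
The known terms sum to (818.2, 670.6) N, so -0.9998 T_3 + 0.6845 T_4 = -818.2 and 0.0175 T_3 − 0.7290 T_4 = -670.6.
Solving simultaneously: T_3 = 1472 N, T_4 = 955.2 N.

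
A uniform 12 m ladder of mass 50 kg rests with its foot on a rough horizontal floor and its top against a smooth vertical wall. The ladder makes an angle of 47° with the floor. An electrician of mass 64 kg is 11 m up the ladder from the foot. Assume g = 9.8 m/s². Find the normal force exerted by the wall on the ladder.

N_wall ≈ 765 N

Torques about the foot: N_wall · 12 sin 47° = 50×9.8×6 cos 47° + 64×9.8×11 cos 47° → N_wall = 764.6 N.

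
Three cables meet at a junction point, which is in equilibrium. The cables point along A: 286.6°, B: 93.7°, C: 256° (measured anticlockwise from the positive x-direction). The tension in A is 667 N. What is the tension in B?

Resolve: ΣF_x = 667 cos 286.6° + T_B cos 93.7° + T_C cos 256° = 0.
        ΣF_y = 667 sin 286.6° + T_B sin 93.7° + T_C sin 256° = 0.
The known terms sum to (190.6, -639.2) N, so -0.0645 T_B − 0.2419 T_C = -190.6 and 0.9979 T_B − 0.9703 T_C = 639.2.
Solving simultaneously: T_B = 1117 N, T_C = 489.8 N.

T_B ≈ 1120 N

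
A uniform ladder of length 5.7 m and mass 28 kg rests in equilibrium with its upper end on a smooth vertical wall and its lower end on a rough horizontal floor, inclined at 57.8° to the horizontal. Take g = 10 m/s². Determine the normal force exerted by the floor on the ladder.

N_floor ≈ 280 N

ΣF_y = 0: N_floor = 28×10 = 280 N.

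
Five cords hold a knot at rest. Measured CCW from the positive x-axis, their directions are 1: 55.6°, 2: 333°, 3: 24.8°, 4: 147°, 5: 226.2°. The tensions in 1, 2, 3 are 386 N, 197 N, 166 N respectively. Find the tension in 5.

Resolve: ΣF_x = 386 cos 55.6° + 197 cos 333° + 166 cos 24.8° + T_4 cos 147° + T_5 cos 226.2° = 0.
        ΣF_y = 386 sin 55.6° + 197 sin 333° + 166 sin 24.8° + T_4 sin 147° + T_5 sin 226.2° = 0.
The known terms sum to (544.3, 298.7) N, so -0.8387 T_4 − 0.6921 T_5 = -544.3 and 0.5446 T_4 − 0.7218 T_5 = -298.7.
Solving simultaneously: T_4 = 189.5 N, T_5 = 556.8 N.

T_5 ≈ 557 N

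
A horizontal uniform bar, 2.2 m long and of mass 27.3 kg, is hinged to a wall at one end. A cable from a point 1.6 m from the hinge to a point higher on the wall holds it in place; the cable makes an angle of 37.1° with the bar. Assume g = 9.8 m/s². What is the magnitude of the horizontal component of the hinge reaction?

H_x ≈ 243 N

Take torques about the hinge: T sin 37.1° · 1.6 = 27.3×9.8×1.1 = 294.29 N·m.
So T = 294.29 / (0.6032 × 1.6) = 304.93 N.
ΣF_x = 0: H_x = T cos 37.1° = 243.2 N.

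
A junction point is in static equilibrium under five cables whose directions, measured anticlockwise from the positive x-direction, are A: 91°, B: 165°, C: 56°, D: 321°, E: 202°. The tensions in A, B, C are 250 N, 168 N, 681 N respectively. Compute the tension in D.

T_D ≈ 818 N

Resolve: ΣF_x = 250 cos 91° + 168 cos 165° + 681 cos 56° + T_D cos 321° + T_E cos 202° = 0.
        ΣF_y = 250 sin 91° + 168 sin 165° + 681 sin 56° + T_D sin 321° + T_E sin 202° = 0.
The known terms sum to (214.2, 858) N, so 0.7771 T_D − 0.9272 T_E = -214.2 and -0.6293 T_D − 0.3746 T_E = -858.
Solving simultaneously: T_D = 817.9 N, T_E = 916.5 N.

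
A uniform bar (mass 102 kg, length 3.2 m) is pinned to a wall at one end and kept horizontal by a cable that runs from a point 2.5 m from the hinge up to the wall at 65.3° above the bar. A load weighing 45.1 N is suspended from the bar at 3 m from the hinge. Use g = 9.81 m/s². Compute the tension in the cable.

Take torques about the hinge: T sin 65.3° · 2.5 = 102×9.81×1.6 + 45.1×3 = 1736.3 N·m.
So T = 1736.3 / (0.9085 × 2.5) = 764.46 N.

T ≈ 764 N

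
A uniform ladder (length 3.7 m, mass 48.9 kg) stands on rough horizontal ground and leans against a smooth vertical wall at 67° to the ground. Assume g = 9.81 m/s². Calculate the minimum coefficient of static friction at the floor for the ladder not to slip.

ΣF_y = 0: N_floor = 48.9×9.81 = 479.71 N.
Torques about the foot: N_wall · 3.7 sin 67° = 48.9×9.81×1.85 cos 67° → N_wall = 101.81 N.
ΣF_x = 0: f_floor = N_wall = 101.81 N.
μ_min = f_floor / N_floor = 101.81 / 479.71 = 0.2122.

μ_min ≈ 0.212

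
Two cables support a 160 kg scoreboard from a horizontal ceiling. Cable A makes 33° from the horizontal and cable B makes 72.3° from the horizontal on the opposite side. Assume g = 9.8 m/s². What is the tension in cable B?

Weight W = 160 × 9.8 = 1568 N acts straight down.
Horizontal: T_A cos 33° = T_B cos 72.3°  →  T_A = 0.3625 T_B.
Vertical: T_A sin 33° + T_B sin 72.3° = 1568.
Substituting the horizontal relation into the vertical equation gives 1.15 T_B = 1568, so T_B = 1363 N.

T_B ≈ 1360 N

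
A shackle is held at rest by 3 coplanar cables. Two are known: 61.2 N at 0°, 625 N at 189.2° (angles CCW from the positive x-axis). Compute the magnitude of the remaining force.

Sum the known components: ΣF_x = -555.8 N, ΣF_y = -99.93 N.
For equilibrium the remaining force must supply (−ΣF_x, −ΣF_y) = (555.8, 99.93) N.
Magnitude = √((555.8)² + (99.93)²) = 564.7 N; direction = atan2(99.93, 555.8) = 10.2°.

F ≈ 565 N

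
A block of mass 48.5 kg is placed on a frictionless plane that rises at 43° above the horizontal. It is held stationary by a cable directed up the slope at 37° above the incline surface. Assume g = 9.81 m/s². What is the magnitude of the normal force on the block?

N ≈ 103 N

Take axes along and perpendicular to the incline. Weight components: W sin 43° = 324.5 N down-slope, W cos 43° = 348 N into the surface.
Along incline: T cos 37° = W sin 43° → T = 406.3 N.
Perpendicular: N = W cos 43° − T sin 37° = 103.5 N.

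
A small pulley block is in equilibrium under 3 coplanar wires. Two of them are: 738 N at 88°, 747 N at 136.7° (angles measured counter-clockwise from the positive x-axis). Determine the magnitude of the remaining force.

F ≈ 1350 N

Sum the known components: ΣF_x = -517.9 N, ΣF_y = 1250 N.
For equilibrium the remaining force must supply (−ΣF_x, −ΣF_y) = (517.9, -1250) N.
Magnitude = √((517.9)² + (-1250)²) = 1353 N; direction = atan2(-1250, 517.9) = 292.5°.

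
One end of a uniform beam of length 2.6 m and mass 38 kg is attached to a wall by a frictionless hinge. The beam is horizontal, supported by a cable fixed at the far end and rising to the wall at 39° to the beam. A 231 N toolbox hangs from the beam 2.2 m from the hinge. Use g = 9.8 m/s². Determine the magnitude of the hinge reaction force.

|H| ≈ 521 N

Take torques about the hinge: T sin 39° · 2.6 = 38×9.8×1.3 + 231×2.2 = 992.32 N·m.
So T = 992.32 / (0.6293 × 2.6) = 606.47 N.
ΣF_x = 0: H_x = T cos 39° = 471.31 N.
ΣF_y = 0: H_y = (38×9.8 + 231) − T sin 39° = 603.4 − 381.66 = 221.74 N.
|H| = √(H_x² + H_y²) = √((471.31)² + (221.74)²) = 520.87 N.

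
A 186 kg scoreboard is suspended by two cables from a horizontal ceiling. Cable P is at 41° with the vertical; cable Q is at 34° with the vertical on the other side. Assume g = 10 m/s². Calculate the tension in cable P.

Angles from the horizontal: cable P is 90° − 41° = 49°, cable Q is 90° − 34° = 56°.
Weight W = 186 × 10 = 1860 N acts straight down.
Horizontal: T_P cos 49° = T_Q cos 56°  →  T_Q = 1.173 T_P.
Vertical: T_P sin 49° + T_Q sin 56° = 1860.
Substituting the horizontal relation into the vertical equation gives 1.727 T_P = 1860, so T_P = 1077 N.

T_P ≈ 1080 N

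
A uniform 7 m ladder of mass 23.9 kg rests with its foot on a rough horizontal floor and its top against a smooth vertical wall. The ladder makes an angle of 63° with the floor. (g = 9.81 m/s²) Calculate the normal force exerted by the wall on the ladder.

N_wall ≈ 59.7 N

Torques about the foot: N_wall · 7 sin 63° = 23.9×9.81×3.5 cos 63° → N_wall = 59.731 N.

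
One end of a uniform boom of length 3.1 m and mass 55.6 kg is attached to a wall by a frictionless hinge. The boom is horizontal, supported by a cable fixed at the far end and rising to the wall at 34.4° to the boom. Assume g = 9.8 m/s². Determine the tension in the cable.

T ≈ 482 N

Take torques about the hinge: T sin 34.4° · 3.1 = 55.6×9.8×1.55 = 844.56 N·m.
So T = 844.56 / (0.5650 × 3.1) = 482.22 N.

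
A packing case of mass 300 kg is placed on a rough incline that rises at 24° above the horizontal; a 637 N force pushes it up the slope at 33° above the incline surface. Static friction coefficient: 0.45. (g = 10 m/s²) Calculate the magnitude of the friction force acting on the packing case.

f ≈ 686 N

Axes along / perpendicular to the incline. W sin 24° = 1220 N down-slope; W cos 24° = 2741 N into the surface.
Perpendicular: N = W cos 24° − P sin 33° = 2741 − 346.9 = 2394 N.
Along incline: P cos 33° + f = W sin 24° (friction acts up-slope) → f = 1220 − 534.2 = 686 N.
|f| = 686 N ≤ μN = 1077 N, so the packing case is indeed static.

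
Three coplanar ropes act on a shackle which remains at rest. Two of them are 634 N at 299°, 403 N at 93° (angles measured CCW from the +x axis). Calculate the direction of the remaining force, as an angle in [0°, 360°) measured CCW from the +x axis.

θ ≈ 152°

Sum the known components: ΣF_x = 286.3 N, ΣF_y = -152.1 N.
For equilibrium the remaining force must supply (−ΣF_x, −ΣF_y) = (-286.3, 152.1) N.
Magnitude = √((-286.3)² + (152.1)²) = 324.2 N; direction = atan2(152.1, -286.3) = 152.0°.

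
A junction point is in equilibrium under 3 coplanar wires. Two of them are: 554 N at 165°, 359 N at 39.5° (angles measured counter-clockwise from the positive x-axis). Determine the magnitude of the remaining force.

Sum the known components: ΣF_x = -258.1 N, ΣF_y = 371.7 N.
For equilibrium the remaining force must supply (−ΣF_x, −ΣF_y) = (258.1, -371.7) N.
Magnitude = √((258.1)² + (-371.7)²) = 452.6 N; direction = atan2(-371.7, 258.1) = 304.8°.

F ≈ 453 N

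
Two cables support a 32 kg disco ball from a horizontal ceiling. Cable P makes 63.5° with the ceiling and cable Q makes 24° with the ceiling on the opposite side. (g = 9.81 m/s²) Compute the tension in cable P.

T_P ≈ 287 N

Weight W = 32 × 9.81 = 313.9 N acts straight down.
Horizontal: T_P cos 63.5° = T_Q cos 24°  →  T_Q = 0.4884 T_P.
Vertical: T_P sin 63.5° + T_Q sin 24° = 313.9.
Substituting the horizontal relation into the vertical equation gives 1.094 T_P = 313.9, so T_P = 287.1 N.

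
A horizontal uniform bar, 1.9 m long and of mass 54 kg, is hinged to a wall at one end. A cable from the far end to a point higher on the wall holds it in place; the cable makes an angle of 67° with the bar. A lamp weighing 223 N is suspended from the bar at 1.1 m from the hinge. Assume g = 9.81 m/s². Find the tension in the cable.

Take torques about the hinge: T sin 67° · 1.9 = 54×9.81×0.95 + 223×1.1 = 748.55 N·m.
So T = 748.55 / (0.9205 × 1.9) = 428 N.

T ≈ 428 N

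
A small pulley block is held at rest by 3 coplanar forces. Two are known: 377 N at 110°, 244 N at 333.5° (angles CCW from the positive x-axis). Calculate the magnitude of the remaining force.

Sum the known components: ΣF_x = 89.42 N, ΣF_y = 245.4 N.
For equilibrium the remaining force must supply (−ΣF_x, −ΣF_y) = (-89.42, -245.4) N.
Magnitude = √((-89.42)² + (-245.4)²) = 261.2 N; direction = atan2(-245.4, -89.42) = 250.0°.

F ≈ 261 N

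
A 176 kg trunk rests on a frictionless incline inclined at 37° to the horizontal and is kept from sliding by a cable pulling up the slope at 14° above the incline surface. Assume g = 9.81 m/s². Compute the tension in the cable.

Take axes along and perpendicular to the incline. Weight components: W sin 37° = 1039 N down-slope, W cos 37° = 1379 N into the surface.
Along incline: T cos 14° = W sin 37° → T = 1071 N.
Perpendicular: N = W cos 37° − T sin 14° = 1120 N.

T ≈ 1070 N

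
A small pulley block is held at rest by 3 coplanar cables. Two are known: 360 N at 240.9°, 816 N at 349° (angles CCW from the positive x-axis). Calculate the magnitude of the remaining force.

F ≈ 783 N

Sum the known components: ΣF_x = 625.9 N, ΣF_y = -470.3 N.
For equilibrium the remaining force must supply (−ΣF_x, −ΣF_y) = (-625.9, 470.3) N.
Magnitude = √((-625.9)² + (470.3)²) = 782.9 N; direction = atan2(470.3, -625.9) = 143.1°.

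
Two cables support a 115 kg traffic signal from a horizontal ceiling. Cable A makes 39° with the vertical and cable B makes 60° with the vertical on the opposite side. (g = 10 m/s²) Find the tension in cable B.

T_B ≈ 733 N

Angles from the horizontal: cable A is 90° − 39° = 51°, cable B is 90° − 60° = 30°.
Weight W = 115 × 10 = 1150 N acts straight down.
Horizontal: T_A cos 51° = T_B cos 30°  →  T_A = 1.376 T_B.
Vertical: T_A sin 51° + T_B sin 30° = 1150.
Substituting the horizontal relation into the vertical equation gives 1.569 T_B = 1150, so T_B = 732.7 N.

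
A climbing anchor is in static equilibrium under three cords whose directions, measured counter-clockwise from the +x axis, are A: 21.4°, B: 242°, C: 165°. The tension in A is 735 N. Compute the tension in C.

Resolve: ΣF_x = 735 cos 21.4° + T_B cos 242° + T_C cos 165° = 0.
        ΣF_y = 735 sin 21.4° + T_B sin 242° + T_C sin 165° = 0.
The known terms sum to (684.3, 268.2) N, so -0.4695 T_B − 0.9659 T_C = -684.3 and -0.8829 T_B + 0.2588 T_C = -268.2.
Solving simultaneously: T_B = 447.6 N, T_C = 490.9 N.

T_C ≈ 491 N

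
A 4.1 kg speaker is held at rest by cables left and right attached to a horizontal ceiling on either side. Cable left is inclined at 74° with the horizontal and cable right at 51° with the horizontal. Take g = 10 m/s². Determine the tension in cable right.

T_right ≈ 13.8 N

Weight W = 4.1 × 10 = 41 N acts straight down.
Horizontal: T_left cos 74° = T_right cos 51°  →  T_left = 2.283 T_right.
Vertical: T_left sin 74° + T_right sin 51° = 41.
Substituting the horizontal relation into the vertical equation gives 2.972 T_right = 41, so T_right = 13.8 N.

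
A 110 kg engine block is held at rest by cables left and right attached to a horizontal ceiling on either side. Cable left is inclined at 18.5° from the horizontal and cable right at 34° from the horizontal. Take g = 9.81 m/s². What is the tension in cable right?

Weight W = 110 × 9.81 = 1079 N acts straight down.
Horizontal: T_left cos 18.5° = T_right cos 34°  →  T_left = 0.8742 T_right.
Vertical: T_left sin 18.5° + T_right sin 34° = 1079.
Substituting the horizontal relation into the vertical equation gives 0.8366 T_right = 1079, so T_right = 1290 N.

T_right ≈ 1290 N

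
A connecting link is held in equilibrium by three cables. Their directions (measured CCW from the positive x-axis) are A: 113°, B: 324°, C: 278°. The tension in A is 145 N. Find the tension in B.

Resolve: ΣF_x = 145 cos 113° + T_B cos 324° + T_C cos 278° = 0.
        ΣF_y = 145 sin 113° + T_B sin 324° + T_C sin 278° = 0.
The known terms sum to (-56.66, 133.5) N, so 0.8090 T_B + 0.1392 T_C = 56.66 and -0.5878 T_B − 0.9903 T_C = -133.5.
Solving simultaneously: T_B = 52.17 N, T_C = 103.8 N.

T_B ≈ 52.2 N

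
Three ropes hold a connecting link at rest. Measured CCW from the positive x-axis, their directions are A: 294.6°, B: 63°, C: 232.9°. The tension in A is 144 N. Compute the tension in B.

T_B ≈ 723 N

Resolve: ΣF_x = 144 cos 294.6° + T_B cos 63° + T_C cos 232.9° = 0.
        ΣF_y = 144 sin 294.6° + T_B sin 63° + T_C sin 232.9° = 0.
The known terms sum to (59.94, -130.9) N, so 0.4540 T_B − 0.6032 T_C = -59.94 and 0.8910 T_B − 0.7976 T_C = 130.9.
Solving simultaneously: T_B = 723 N, T_C = 643.5 N.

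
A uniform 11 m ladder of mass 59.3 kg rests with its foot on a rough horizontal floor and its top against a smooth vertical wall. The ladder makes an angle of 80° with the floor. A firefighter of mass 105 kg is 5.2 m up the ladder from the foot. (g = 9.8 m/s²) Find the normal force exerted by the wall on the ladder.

N_wall ≈ 137 N

Torques about the foot: N_wall · 11 sin 80° = 59.3×9.8×5.5 cos 80° + 105×9.8×5.2 cos 80° → N_wall = 137.01 N.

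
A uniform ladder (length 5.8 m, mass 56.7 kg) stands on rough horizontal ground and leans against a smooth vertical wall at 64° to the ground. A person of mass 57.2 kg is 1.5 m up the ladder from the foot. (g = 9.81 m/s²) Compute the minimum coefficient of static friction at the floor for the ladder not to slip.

μ_min ≈ 0.185

ΣF_y = 0: N_floor = 56.7×9.81 + 57.2×9.81 = 1117.4 N.
Torques about the foot: N_wall · 5.8 sin 64° = 56.7×9.81×2.9 cos 64° + 57.2×9.81×1.5 cos 64° → N_wall = 206.42 N.
ΣF_x = 0: f_floor = N_wall = 206.42 N.
μ_min = f_floor / N_floor = 206.42 / 1117.4 = 0.1847.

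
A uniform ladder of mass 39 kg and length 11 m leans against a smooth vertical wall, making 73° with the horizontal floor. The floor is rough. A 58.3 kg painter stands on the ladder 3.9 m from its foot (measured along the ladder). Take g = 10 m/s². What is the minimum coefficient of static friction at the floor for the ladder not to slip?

μ_min ≈ 0.126

ΣF_y = 0: N_floor = 39×10 + 58.3×10 = 973 N.
Torques about the foot: N_wall · 11 sin 73° = 39×10×5.5 cos 73° + 58.3×10×3.9 cos 73° → N_wall = 122.81 N.
ΣF_x = 0: f_floor = N_wall = 122.81 N.
μ_min = f_floor / N_floor = 122.81 / 973 = 0.1262.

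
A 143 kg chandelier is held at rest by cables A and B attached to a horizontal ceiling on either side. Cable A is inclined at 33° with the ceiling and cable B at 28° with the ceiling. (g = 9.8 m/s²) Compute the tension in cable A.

T_A ≈ 1410 N

Weight W = 143 × 9.8 = 1401 N acts straight down.
Horizontal: T_A cos 33° = T_B cos 28°  →  T_B = 0.9499 T_A.
Vertical: T_A sin 33° + T_B sin 28° = 1401.
Substituting the horizontal relation into the vertical equation gives 0.9906 T_A = 1401, so T_A = 1415 N.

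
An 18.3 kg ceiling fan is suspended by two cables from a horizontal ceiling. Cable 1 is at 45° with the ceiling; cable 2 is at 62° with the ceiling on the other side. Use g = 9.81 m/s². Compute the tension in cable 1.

Weight W = 18.3 × 9.81 = 179.5 N acts straight down.
Horizontal: T_1 cos 45° = T_2 cos 62°  →  T_2 = 1.506 T_1.
Vertical: T_1 sin 45° + T_2 sin 62° = 179.5.
Substituting the horizontal relation into the vertical equation gives 2.037 T_1 = 179.5, so T_1 = 88.13 N.

T_1 ≈ 88.1 N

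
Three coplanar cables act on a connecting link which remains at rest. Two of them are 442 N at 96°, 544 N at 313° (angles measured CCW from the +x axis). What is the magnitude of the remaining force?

Sum the known components: ΣF_x = 324.8 N, ΣF_y = 41.72 N.
For equilibrium the remaining force must supply (−ΣF_x, −ΣF_y) = (-324.8, -41.72) N.
Magnitude = √((-324.8)² + (-41.72)²) = 327.5 N; direction = atan2(-41.72, -324.8) = 187.3°.

F ≈ 327 N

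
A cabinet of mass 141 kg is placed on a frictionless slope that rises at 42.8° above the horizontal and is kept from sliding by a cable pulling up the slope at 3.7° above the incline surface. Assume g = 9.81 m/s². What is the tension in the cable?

T ≈ 942 N

Take axes along and perpendicular to the incline. Weight components: W sin 42.8° = 939.8 N down-slope, W cos 42.8° = 1015 N into the surface.
Along incline: T cos 3.7° = W sin 42.8° → T = 941.8 N.
Perpendicular: N = W cos 42.8° − T sin 3.7° = 954.1 N.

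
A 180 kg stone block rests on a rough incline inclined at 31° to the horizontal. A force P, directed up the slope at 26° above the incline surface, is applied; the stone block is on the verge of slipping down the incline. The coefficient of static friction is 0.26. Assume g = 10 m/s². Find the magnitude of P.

P ≈ 670 N

On the verge of sliding down the incline, friction equals μN and acts up the slope.
Perpendicular: N + P sin 26° = W cos 31° = 1543 N.
Along incline: P cos 26° + μN = W sin 31° with W sin 31° = 927.1 N.
Solving the pair for P and N: P = 670.1 N, N = 1249 N (and f = μN = 324.8 N).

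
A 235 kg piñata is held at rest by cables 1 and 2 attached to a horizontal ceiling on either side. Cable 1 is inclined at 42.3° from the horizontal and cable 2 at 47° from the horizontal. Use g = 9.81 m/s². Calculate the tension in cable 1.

Weight W = 235 × 9.81 = 2305 N acts straight down.
Horizontal: T_1 cos 42.3° = T_2 cos 47°  →  T_2 = 1.085 T_1.
Vertical: T_1 sin 42.3° + T_2 sin 47° = 2305.
Substituting the horizontal relation into the vertical equation gives 1.466 T_1 = 2305, so T_1 = 1572 N.

T_1 ≈ 1570 N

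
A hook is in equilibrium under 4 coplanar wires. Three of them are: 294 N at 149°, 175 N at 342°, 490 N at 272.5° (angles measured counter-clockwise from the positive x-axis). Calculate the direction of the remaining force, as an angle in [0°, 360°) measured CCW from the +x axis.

Sum the known components: ΣF_x = -64.2 N, ΣF_y = -392.2 N.
For equilibrium the remaining force must supply (−ΣF_x, −ΣF_y) = (64.2, 392.2) N.
Magnitude = √((64.2)² + (392.2)²) = 397.4 N; direction = atan2(392.2, 64.2) = 80.7°.

θ ≈ 80.7°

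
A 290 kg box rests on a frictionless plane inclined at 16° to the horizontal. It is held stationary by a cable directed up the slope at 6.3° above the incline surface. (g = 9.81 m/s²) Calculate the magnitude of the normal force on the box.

Take axes along and perpendicular to the incline. Weight components: W sin 16° = 784.2 N down-slope, W cos 16° = 2735 N into the surface.
Along incline: T cos 6.3° = W sin 16° → T = 788.9 N.
Perpendicular: N = W cos 16° − T sin 6.3° = 2648 N.

N ≈ 2650 N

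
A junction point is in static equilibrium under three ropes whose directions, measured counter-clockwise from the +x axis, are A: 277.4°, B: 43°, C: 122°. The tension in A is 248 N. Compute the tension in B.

Resolve: ΣF_x = 248 cos 277.4° + T_B cos 43° + T_C cos 122° = 0.
        ΣF_y = 248 sin 277.4° + T_B sin 43° + T_C sin 122° = 0.
The known terms sum to (31.94, -245.9) N, so 0.7314 T_B − 0.5299 T_C = -31.94 and 0.6820 T_B + 0.8480 T_C = 245.9.
Solving simultaneously: T_B = 105.2 N, T_C = 205.4 N.

T_B ≈ 105 N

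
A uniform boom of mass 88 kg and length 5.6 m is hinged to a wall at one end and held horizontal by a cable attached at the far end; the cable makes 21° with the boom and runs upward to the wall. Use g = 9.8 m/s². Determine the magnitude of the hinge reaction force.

|H| ≈ 1200 N

Take torques about the hinge: T sin 21° · 5.6 = 88×9.8×2.8 = 2414.7 N·m.
So T = 2414.7 / (0.3584 × 5.6) = 1203.2 N.
ΣF_x = 0: H_x = T cos 21° = 1123.3 N.
ΣF_y = 0: H_y = (88×9.8) − T sin 21° = 862.4 − 431.2 = 431.2 N.
|H| = √(H_x² + H_y²) = √((1123.3)² + (431.2)²) = 1203.2 N.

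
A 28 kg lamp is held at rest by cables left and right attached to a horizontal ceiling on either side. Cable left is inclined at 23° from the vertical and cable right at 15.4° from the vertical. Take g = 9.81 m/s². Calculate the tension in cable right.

Angles from the horizontal: cable left is 90° − 23° = 67°, cable right is 90° − 15.4° = 74.6°.
Weight W = 28 × 9.81 = 274.7 N acts straight down.
Horizontal: T_left cos 67° = T_right cos 74.6°  →  T_left = 0.6796 T_right.
Vertical: T_left sin 67° + T_right sin 74.6° = 274.7.
Substituting the horizontal relation into the vertical equation gives 1.59 T_right = 274.7, so T_right = 172.8 N.

T_right ≈ 173 N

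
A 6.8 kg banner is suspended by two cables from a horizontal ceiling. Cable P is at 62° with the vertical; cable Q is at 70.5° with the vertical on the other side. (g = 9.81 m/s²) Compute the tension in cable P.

Angles from the horizontal: cable P is 90° − 62° = 28°, cable Q is 90° − 70.5° = 19.5°.
Weight W = 6.8 × 9.81 = 66.71 N acts straight down.
Horizontal: T_P cos 28° = T_Q cos 19.5°  →  T_Q = 0.9367 T_P.
Vertical: T_P sin 28° + T_Q sin 19.5° = 66.71.
Substituting the horizontal relation into the vertical equation gives 0.7821 T_P = 66.71, so T_P = 85.29 N.

T_P ≈ 85.3 N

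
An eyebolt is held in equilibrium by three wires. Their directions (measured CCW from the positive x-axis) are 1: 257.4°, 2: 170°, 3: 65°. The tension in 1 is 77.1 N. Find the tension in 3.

T_3 ≈ 79.7 N

Resolve: ΣF_x = 77.1 cos 257.4° + T_2 cos 170° + T_3 cos 65° = 0.
        ΣF_y = 77.1 sin 257.4° + T_2 sin 170° + T_3 sin 65° = 0.
The known terms sum to (-16.82, -75.24) N, so -0.9848 T_2 + 0.4226 T_3 = 16.82 and 0.1736 T_2 + 0.9063 T_3 = 75.24.
Solving simultaneously: T_2 = 17.14 N, T_3 = 79.74 N.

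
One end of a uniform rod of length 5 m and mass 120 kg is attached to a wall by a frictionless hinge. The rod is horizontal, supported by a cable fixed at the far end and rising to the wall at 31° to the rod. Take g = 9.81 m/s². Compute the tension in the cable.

Take torques about the hinge: T sin 31° · 5 = 120×9.81×2.5 = 2943 N·m.
So T = 2943 / (0.5150 × 5) = 1142.8 N.

T ≈ 1140 N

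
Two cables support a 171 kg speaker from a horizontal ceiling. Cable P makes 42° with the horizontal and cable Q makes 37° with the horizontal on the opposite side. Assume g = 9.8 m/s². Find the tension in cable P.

T_P ≈ 1360 N

Weight W = 171 × 9.8 = 1676 N acts straight down.
Horizontal: T_P cos 42° = T_Q cos 37°  →  T_Q = 0.9305 T_P.
Vertical: T_P sin 42° + T_Q sin 37° = 1676.
Substituting the horizontal relation into the vertical equation gives 1.229 T_P = 1676, so T_P = 1363 N.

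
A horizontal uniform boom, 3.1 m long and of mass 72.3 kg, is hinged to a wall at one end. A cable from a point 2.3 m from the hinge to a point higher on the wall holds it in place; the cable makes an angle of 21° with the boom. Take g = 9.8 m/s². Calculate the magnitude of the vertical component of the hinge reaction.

|H_y| ≈ 231 N

Take torques about the hinge: T sin 21° · 2.3 = 72.3×9.8×1.55 = 1098.2 N·m.
So T = 1098.2 / (0.3584 × 2.3) = 1332.4 N.
ΣF_y = 0: H_y = (72.3×9.8) − T sin 21° = 708.54 − 477.49 = 231.05 N.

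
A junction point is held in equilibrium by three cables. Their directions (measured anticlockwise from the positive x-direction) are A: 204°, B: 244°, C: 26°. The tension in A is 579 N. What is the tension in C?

T_C ≈ 605 N

Resolve: ΣF_x = 579 cos 204° + T_B cos 244° + T_C cos 26° = 0.
        ΣF_y = 579 sin 204° + T_B sin 244° + T_C sin 26° = 0.
The known terms sum to (-528.9, -235.5) N, so -0.4384 T_B + 0.8988 T_C = 528.9 and -0.8988 T_B + 0.4384 T_C = 235.5.
Solving simultaneously: T_B = 32.82 N, T_C = 604.5 N.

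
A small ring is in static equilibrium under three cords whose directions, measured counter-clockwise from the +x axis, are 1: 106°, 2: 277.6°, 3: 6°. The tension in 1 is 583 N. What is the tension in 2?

Resolve: ΣF_x = 583 cos 106° + T_2 cos 277.6° + T_3 cos 6° = 0.
        ΣF_y = 583 sin 106° + T_2 sin 277.6° + T_3 sin 6° = 0.
The known terms sum to (-160.7, 560.4) N, so 0.1323 T_2 + 0.9945 T_3 = 160.7 and -0.9912 T_2 + 0.1045 T_3 = -560.4.
Solving simultaneously: T_2 = 574.4 N, T_3 = 85.20 N.

T_2 ≈ 574 N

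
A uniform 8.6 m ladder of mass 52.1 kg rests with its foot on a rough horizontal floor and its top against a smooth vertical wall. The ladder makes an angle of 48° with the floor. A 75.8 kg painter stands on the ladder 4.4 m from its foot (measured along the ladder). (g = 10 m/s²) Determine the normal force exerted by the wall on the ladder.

Torques about the foot: N_wall · 8.6 sin 48° = 52.1×10×4.3 cos 48° + 75.8×10×4.4 cos 48° → N_wall = 583.74 N.

N_wall ≈ 584 N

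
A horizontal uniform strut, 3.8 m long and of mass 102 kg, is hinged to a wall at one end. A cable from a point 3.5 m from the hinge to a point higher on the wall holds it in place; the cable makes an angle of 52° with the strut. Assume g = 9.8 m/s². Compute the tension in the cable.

Take torques about the hinge: T sin 52° · 3.5 = 102×9.8×1.9 = 1899.2 N·m.
So T = 1899.2 / (0.7880 × 3.5) = 688.62 N.

T ≈ 689 N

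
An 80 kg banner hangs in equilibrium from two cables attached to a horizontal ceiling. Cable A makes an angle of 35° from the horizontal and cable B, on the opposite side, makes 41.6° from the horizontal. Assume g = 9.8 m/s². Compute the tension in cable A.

Weight W = 80 × 9.8 = 784 N acts straight down.
Horizontal: T_A cos 35° = T_B cos 41.6°  →  T_B = 1.095 T_A.
Vertical: T_A sin 35° + T_B sin 41.6° = 784.
Substituting the horizontal relation into the vertical equation gives 1.301 T_A = 784, so T_A = 602.7 N.

T_A ≈ 603 N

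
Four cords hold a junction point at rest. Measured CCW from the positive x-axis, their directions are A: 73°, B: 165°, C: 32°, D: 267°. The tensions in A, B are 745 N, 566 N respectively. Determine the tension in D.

T_D ≈ 1100 N

Resolve: ΣF_x = 745 cos 73° + 566 cos 165° + T_C cos 32° + T_D cos 267° = 0.
        ΣF_y = 745 sin 73° + 566 sin 165° + T_C sin 32° + T_D sin 267° = 0.
The known terms sum to (-328.9, 858.9) N, so 0.8480 T_C − 0.0523 T_D = 328.9 and 0.5299 T_C − 0.9986 T_D = -858.9.
Solving simultaneously: T_C = 455.8 N, T_D = 1102 N.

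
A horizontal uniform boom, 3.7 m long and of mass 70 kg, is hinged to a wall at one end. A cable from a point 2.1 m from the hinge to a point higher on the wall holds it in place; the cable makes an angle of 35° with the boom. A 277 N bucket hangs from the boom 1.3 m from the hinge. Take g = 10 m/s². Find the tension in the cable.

T ≈ 1370 N

Take torques about the hinge: T sin 35° · 2.1 = 70×10×1.85 + 277×1.3 = 1655.1 N·m.
So T = 1655.1 / (0.5736 × 2.1) = 1374.1 N.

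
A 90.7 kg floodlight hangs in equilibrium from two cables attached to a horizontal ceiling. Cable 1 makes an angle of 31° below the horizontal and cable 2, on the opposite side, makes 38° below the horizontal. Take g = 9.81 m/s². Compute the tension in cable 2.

Weight W = 90.7 × 9.81 = 889.8 N acts straight down.
Horizontal: T_1 cos 31° = T_2 cos 38°  →  T_1 = 0.9193 T_2.
Vertical: T_1 sin 31° + T_2 sin 38° = 889.8.
Substituting the horizontal relation into the vertical equation gives 1.089 T_2 = 889.8, so T_2 = 816.9 N.

T_2 ≈ 817 N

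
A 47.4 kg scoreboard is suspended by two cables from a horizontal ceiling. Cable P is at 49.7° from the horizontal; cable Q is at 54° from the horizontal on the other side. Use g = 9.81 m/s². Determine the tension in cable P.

Weight W = 47.4 × 9.81 = 465 N acts straight down.
Horizontal: T_P cos 49.7° = T_Q cos 54°  →  T_Q = 1.1 T_P.
Vertical: T_P sin 49.7° + T_Q sin 54° = 465.
Substituting the horizontal relation into the vertical equation gives 1.653 T_P = 465, so T_P = 281.3 N.

T_P ≈ 281 N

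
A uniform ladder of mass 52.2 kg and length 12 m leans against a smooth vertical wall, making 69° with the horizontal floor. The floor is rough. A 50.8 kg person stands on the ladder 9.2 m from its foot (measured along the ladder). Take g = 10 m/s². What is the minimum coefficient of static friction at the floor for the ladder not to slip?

ΣF_y = 0: N_floor = 52.2×10 + 50.8×10 = 1030 N.
Torques about the foot: N_wall · 12 sin 69° = 52.2×10×6 cos 69° + 50.8×10×9.2 cos 69° → N_wall = 249.69 N.
ΣF_x = 0: f_floor = N_wall = 249.69 N.
μ_min = f_floor / N_floor = 249.69 / 1030 = 0.2424.

μ_min ≈ 0.242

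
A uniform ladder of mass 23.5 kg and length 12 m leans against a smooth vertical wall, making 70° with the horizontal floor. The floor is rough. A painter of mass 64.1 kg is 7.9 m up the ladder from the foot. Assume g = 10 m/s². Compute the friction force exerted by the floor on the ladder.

f ≈ 196 N

Torques about the foot: N_wall · 12 sin 70° = 23.5×10×6 cos 70° + 64.1×10×7.9 cos 70° → N_wall = 196.36 N.
ΣF_x = 0: f_floor = N_wall = 196.36 N.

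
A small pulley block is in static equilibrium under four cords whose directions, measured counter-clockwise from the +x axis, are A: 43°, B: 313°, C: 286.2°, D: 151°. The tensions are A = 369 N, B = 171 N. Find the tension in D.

Resolve: ΣF_x = 369 cos 43° + 171 cos 313° + T_C cos 286.2° + T_D cos 151° = 0.
        ΣF_y = 369 sin 43° + 171 sin 313° + T_C sin 286.2° + T_D sin 151° = 0.
The known terms sum to (386.5, 126.6) N, so 0.2790 T_C − 0.8746 T_D = -386.5 and -0.9603 T_C + 0.4848 T_D = -126.6.
Solving simultaneously: T_C = 423.1 N, T_D = 576.8 N.

T_D ≈ 577 N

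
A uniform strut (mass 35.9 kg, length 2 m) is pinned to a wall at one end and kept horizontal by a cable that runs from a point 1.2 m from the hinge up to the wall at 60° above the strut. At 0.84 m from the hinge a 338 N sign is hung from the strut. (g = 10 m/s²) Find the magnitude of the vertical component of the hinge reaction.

Take torques about the hinge: T sin 60° · 1.2 = 35.9×10×1 + 338×0.84 = 642.92 N·m.
So T = 642.92 / (0.8660 × 1.2) = 618.65 N.
ΣF_y = 0: H_y = (35.9×10 + 338) − T sin 60° = 697 − 535.77 = 161.23 N.

|H_y| ≈ 161 N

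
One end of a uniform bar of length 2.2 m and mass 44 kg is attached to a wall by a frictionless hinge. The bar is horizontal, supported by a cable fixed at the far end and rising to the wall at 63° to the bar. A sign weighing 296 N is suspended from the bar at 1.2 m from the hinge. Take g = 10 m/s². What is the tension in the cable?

Take torques about the hinge: T sin 63° · 2.2 = 44×10×1.1 + 296×1.2 = 839.2 N·m.
So T = 839.2 / (0.8910 × 2.2) = 428.12 N.

T ≈ 428 N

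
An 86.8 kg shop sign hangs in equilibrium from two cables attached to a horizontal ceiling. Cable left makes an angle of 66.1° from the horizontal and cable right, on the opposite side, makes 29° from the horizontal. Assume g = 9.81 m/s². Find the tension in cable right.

Weight W = 86.8 × 9.81 = 851.5 N acts straight down.
Horizontal: T_left cos 66.1° = T_right cos 29°  →  T_left = 2.159 T_right.
Vertical: T_left sin 66.1° + T_right sin 29° = 851.5.
Substituting the horizontal relation into the vertical equation gives 2.459 T_right = 851.5, so T_right = 346.4 N.

T_right ≈ 346 N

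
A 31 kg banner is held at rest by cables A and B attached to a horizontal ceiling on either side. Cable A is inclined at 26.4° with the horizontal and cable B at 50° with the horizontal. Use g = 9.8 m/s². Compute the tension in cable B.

Weight W = 31 × 9.8 = 303.8 N acts straight down.
Horizontal: T_A cos 26.4° = T_B cos 50°  →  T_A = 0.7176 T_B.
Vertical: T_A sin 26.4° + T_B sin 50° = 303.8.
Substituting the horizontal relation into the vertical equation gives 1.085 T_B = 303.8, so T_B = 280 N.

T_B ≈ 280 N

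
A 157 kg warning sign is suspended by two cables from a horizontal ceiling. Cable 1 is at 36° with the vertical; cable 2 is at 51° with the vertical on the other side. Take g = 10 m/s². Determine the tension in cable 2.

T_2 ≈ 924 N

Angles from the horizontal: cable 1 is 90° − 36° = 54°, cable 2 is 90° − 51° = 39°.
Weight W = 157 × 10 = 1570 N acts straight down.
Horizontal: T_1 cos 54° = T_2 cos 39°  →  T_1 = 1.322 T_2.
Vertical: T_1 sin 54° + T_2 sin 39° = 1570.
Substituting the horizontal relation into the vertical equation gives 1.699 T_2 = 1570, so T_2 = 924.1 N.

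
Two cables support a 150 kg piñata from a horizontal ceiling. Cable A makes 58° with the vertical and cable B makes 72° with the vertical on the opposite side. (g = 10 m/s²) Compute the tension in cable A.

T_A ≈ 1860 N

Angles from the horizontal: cable A is 90° − 58° = 32°, cable B is 90° − 72° = 18°.
Weight W = 150 × 10 = 1500 N acts straight down.
Horizontal: T_A cos 32° = T_B cos 18°  →  T_B = 0.8917 T_A.
Vertical: T_A sin 32° + T_B sin 18° = 1500.
Substituting the horizontal relation into the vertical equation gives 0.8055 T_A = 1500, so T_A = 1862 N.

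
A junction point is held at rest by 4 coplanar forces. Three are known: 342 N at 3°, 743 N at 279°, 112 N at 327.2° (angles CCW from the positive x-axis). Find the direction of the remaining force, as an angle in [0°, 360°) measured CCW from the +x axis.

Sum the known components: ΣF_x = 551.9 N, ΣF_y = -776.6 N.
For equilibrium the remaining force must supply (−ΣF_x, −ΣF_y) = (-551.9, 776.6) N.
Magnitude = √((-551.9)² + (776.6)²) = 952.8 N; direction = atan2(776.6, -551.9) = 125.4°.

θ ≈ 125°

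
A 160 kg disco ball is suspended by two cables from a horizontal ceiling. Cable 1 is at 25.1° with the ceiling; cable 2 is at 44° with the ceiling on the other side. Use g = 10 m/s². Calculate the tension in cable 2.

T_2 ≈ 1550 N

Weight W = 160 × 10 = 1600 N acts straight down.
Horizontal: T_1 cos 25.1° = T_2 cos 44°  →  T_1 = 0.7944 T_2.
Vertical: T_1 sin 25.1° + T_2 sin 44° = 1600.
Substituting the horizontal relation into the vertical equation gives 1.032 T_2 = 1600, so T_2 = 1551 N.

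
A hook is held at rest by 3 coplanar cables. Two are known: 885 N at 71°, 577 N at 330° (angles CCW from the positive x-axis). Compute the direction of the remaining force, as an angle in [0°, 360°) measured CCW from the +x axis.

θ ≈ 215°

Sum the known components: ΣF_x = 787.8 N, ΣF_y = 548.3 N.
For equilibrium the remaining force must supply (−ΣF_x, −ΣF_y) = (-787.8, -548.3) N.
Magnitude = √((-787.8)² + (-548.3)²) = 959.8 N; direction = atan2(-548.3, -787.8) = 214.8°.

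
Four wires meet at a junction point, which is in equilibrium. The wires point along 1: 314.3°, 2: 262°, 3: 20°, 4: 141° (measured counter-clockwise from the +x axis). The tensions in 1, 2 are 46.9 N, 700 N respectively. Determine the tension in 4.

Resolve: ΣF_x = 46.9 cos 314.3° + 700 cos 262° + T_3 cos 20° + T_4 cos 141° = 0.
        ΣF_y = 46.9 sin 314.3° + 700 sin 262° + T_3 sin 20° + T_4 sin 141° = 0.
The known terms sum to (-64.67, -726.8) N, so 0.9397 T_3 − 0.7771 T_4 = 64.67 and 0.3420 T_3 + 0.6293 T_4 = 726.8.
Solving simultaneously: T_3 = 706.4 N, T_4 = 770.9 N.

T_4 ≈ 771 N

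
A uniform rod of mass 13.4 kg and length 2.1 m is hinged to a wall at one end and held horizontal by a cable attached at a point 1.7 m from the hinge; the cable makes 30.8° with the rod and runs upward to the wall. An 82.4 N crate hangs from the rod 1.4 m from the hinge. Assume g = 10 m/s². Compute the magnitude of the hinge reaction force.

|H| ≈ 261 N

Take torques about the hinge: T sin 30.8° · 1.7 = 13.4×10×1.05 + 82.4×1.4 = 256.06 N·m.
So T = 256.06 / (0.5120 × 1.7) = 294.16 N.
ΣF_x = 0: H_x = T cos 30.8° = 252.67 N.
ΣF_y = 0: H_y = (13.4×10 + 82.4) − T sin 30.8° = 216.4 − 150.62 = 65.776 N.
|H| = √(H_x² + H_y²) = √((252.67)² + (65.776)²) = 261.09 N.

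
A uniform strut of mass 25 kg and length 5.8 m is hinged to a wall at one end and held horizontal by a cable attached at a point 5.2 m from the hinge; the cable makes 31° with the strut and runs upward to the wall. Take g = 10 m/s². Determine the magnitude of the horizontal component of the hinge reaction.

H_x ≈ 232 N

Take torques about the hinge: T sin 31° · 5.2 = 25×10×2.9 = 725 N·m.
So T = 725 / (0.5150 × 5.2) = 270.7 N.
ΣF_x = 0: H_x = T cos 31° = 232.04 N.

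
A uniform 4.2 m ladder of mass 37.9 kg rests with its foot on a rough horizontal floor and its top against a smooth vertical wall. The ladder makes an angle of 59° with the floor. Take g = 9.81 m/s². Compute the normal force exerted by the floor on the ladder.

N_floor ≈ 372 N

ΣF_y = 0: N_floor = 37.9×9.81 = 371.8 N.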